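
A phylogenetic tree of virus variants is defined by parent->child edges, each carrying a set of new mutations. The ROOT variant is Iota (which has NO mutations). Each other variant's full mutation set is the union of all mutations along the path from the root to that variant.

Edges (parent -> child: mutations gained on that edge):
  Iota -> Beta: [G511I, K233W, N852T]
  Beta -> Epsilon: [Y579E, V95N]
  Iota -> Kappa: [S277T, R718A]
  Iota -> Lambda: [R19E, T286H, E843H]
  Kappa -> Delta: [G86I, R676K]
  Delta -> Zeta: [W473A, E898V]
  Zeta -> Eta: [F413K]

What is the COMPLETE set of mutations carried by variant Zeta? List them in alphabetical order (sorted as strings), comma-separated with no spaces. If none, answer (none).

At Iota: gained [] -> total []
At Kappa: gained ['S277T', 'R718A'] -> total ['R718A', 'S277T']
At Delta: gained ['G86I', 'R676K'] -> total ['G86I', 'R676K', 'R718A', 'S277T']
At Zeta: gained ['W473A', 'E898V'] -> total ['E898V', 'G86I', 'R676K', 'R718A', 'S277T', 'W473A']

Answer: E898V,G86I,R676K,R718A,S277T,W473A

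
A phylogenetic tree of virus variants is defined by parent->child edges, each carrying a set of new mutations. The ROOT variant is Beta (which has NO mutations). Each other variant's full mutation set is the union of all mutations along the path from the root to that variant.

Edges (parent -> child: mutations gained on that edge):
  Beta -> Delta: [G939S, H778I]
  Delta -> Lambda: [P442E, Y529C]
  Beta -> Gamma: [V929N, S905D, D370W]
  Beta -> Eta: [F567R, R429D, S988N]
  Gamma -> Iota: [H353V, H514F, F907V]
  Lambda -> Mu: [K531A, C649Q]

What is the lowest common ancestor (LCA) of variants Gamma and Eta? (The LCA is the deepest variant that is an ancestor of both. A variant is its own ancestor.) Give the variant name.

Path from root to Gamma: Beta -> Gamma
  ancestors of Gamma: {Beta, Gamma}
Path from root to Eta: Beta -> Eta
  ancestors of Eta: {Beta, Eta}
Common ancestors: {Beta}
Walk up from Eta: Eta (not in ancestors of Gamma), Beta (in ancestors of Gamma)
Deepest common ancestor (LCA) = Beta

Answer: Beta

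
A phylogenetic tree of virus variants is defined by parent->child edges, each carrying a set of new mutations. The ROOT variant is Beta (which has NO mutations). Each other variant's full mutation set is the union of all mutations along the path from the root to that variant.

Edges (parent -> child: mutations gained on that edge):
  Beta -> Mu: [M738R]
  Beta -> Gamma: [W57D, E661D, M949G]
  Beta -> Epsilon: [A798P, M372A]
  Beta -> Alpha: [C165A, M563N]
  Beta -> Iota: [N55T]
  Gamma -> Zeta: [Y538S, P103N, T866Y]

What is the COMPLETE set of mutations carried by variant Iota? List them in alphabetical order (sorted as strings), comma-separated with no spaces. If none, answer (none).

At Beta: gained [] -> total []
At Iota: gained ['N55T'] -> total ['N55T']

Answer: N55T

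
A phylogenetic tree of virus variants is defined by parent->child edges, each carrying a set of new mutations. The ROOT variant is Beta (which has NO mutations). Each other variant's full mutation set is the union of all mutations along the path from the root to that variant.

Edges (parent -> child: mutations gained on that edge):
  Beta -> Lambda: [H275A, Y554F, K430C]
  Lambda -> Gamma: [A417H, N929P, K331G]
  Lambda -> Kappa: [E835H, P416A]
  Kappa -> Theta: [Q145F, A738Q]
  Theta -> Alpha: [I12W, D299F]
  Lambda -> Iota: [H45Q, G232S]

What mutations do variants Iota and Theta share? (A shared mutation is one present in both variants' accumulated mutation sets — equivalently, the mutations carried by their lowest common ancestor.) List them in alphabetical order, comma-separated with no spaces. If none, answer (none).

Answer: H275A,K430C,Y554F

Derivation:
Accumulating mutations along path to Iota:
  At Beta: gained [] -> total []
  At Lambda: gained ['H275A', 'Y554F', 'K430C'] -> total ['H275A', 'K430C', 'Y554F']
  At Iota: gained ['H45Q', 'G232S'] -> total ['G232S', 'H275A', 'H45Q', 'K430C', 'Y554F']
Mutations(Iota) = ['G232S', 'H275A', 'H45Q', 'K430C', 'Y554F']
Accumulating mutations along path to Theta:
  At Beta: gained [] -> total []
  At Lambda: gained ['H275A', 'Y554F', 'K430C'] -> total ['H275A', 'K430C', 'Y554F']
  At Kappa: gained ['E835H', 'P416A'] -> total ['E835H', 'H275A', 'K430C', 'P416A', 'Y554F']
  At Theta: gained ['Q145F', 'A738Q'] -> total ['A738Q', 'E835H', 'H275A', 'K430C', 'P416A', 'Q145F', 'Y554F']
Mutations(Theta) = ['A738Q', 'E835H', 'H275A', 'K430C', 'P416A', 'Q145F', 'Y554F']
Intersection: ['G232S', 'H275A', 'H45Q', 'K430C', 'Y554F'] ∩ ['A738Q', 'E835H', 'H275A', 'K430C', 'P416A', 'Q145F', 'Y554F'] = ['H275A', 'K430C', 'Y554F']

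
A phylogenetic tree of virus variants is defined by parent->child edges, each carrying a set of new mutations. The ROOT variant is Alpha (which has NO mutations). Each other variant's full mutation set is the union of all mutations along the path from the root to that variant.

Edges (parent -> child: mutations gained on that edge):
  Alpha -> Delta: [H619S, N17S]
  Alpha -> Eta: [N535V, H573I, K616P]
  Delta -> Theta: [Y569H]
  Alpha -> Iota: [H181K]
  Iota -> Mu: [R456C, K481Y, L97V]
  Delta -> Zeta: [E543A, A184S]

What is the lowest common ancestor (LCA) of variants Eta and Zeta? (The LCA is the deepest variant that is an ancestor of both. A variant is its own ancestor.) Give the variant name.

Answer: Alpha

Derivation:
Path from root to Eta: Alpha -> Eta
  ancestors of Eta: {Alpha, Eta}
Path from root to Zeta: Alpha -> Delta -> Zeta
  ancestors of Zeta: {Alpha, Delta, Zeta}
Common ancestors: {Alpha}
Walk up from Zeta: Zeta (not in ancestors of Eta), Delta (not in ancestors of Eta), Alpha (in ancestors of Eta)
Deepest common ancestor (LCA) = Alpha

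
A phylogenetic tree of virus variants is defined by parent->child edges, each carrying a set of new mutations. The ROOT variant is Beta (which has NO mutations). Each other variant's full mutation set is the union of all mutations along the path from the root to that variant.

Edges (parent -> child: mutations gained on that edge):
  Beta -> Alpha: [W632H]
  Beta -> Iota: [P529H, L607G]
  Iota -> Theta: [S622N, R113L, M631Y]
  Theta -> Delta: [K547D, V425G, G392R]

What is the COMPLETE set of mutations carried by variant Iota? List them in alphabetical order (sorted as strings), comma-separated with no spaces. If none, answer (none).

At Beta: gained [] -> total []
At Iota: gained ['P529H', 'L607G'] -> total ['L607G', 'P529H']

Answer: L607G,P529H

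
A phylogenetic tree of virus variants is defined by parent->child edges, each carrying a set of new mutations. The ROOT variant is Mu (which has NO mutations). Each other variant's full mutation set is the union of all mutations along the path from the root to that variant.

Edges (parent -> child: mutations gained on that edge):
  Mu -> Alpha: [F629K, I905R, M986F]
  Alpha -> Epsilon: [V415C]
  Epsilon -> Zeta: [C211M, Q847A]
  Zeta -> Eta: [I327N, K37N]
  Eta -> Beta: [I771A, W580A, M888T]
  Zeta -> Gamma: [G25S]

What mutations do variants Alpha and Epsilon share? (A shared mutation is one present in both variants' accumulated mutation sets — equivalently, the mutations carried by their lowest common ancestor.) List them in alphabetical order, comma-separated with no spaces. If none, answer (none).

Accumulating mutations along path to Alpha:
  At Mu: gained [] -> total []
  At Alpha: gained ['F629K', 'I905R', 'M986F'] -> total ['F629K', 'I905R', 'M986F']
Mutations(Alpha) = ['F629K', 'I905R', 'M986F']
Accumulating mutations along path to Epsilon:
  At Mu: gained [] -> total []
  At Alpha: gained ['F629K', 'I905R', 'M986F'] -> total ['F629K', 'I905R', 'M986F']
  At Epsilon: gained ['V415C'] -> total ['F629K', 'I905R', 'M986F', 'V415C']
Mutations(Epsilon) = ['F629K', 'I905R', 'M986F', 'V415C']
Intersection: ['F629K', 'I905R', 'M986F'] ∩ ['F629K', 'I905R', 'M986F', 'V415C'] = ['F629K', 'I905R', 'M986F']

Answer: F629K,I905R,M986F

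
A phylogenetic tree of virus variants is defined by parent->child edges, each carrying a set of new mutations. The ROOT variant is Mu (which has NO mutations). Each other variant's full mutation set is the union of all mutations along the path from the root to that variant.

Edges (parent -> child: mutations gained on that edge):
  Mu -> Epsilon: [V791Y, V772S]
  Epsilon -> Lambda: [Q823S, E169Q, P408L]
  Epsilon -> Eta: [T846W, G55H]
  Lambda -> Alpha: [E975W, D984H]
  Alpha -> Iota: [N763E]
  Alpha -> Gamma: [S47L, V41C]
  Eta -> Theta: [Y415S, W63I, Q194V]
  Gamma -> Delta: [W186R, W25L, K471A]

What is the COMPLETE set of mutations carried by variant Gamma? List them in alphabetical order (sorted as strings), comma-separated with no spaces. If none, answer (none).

Answer: D984H,E169Q,E975W,P408L,Q823S,S47L,V41C,V772S,V791Y

Derivation:
At Mu: gained [] -> total []
At Epsilon: gained ['V791Y', 'V772S'] -> total ['V772S', 'V791Y']
At Lambda: gained ['Q823S', 'E169Q', 'P408L'] -> total ['E169Q', 'P408L', 'Q823S', 'V772S', 'V791Y']
At Alpha: gained ['E975W', 'D984H'] -> total ['D984H', 'E169Q', 'E975W', 'P408L', 'Q823S', 'V772S', 'V791Y']
At Gamma: gained ['S47L', 'V41C'] -> total ['D984H', 'E169Q', 'E975W', 'P408L', 'Q823S', 'S47L', 'V41C', 'V772S', 'V791Y']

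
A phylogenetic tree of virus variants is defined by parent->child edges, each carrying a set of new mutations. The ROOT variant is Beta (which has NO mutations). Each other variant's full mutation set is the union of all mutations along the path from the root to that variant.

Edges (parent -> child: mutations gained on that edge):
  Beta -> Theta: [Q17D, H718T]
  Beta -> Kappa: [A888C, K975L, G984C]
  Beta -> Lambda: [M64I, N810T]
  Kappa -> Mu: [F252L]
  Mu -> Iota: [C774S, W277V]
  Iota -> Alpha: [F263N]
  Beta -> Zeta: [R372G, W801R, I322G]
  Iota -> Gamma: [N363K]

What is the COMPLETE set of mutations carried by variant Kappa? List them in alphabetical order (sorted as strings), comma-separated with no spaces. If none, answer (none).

At Beta: gained [] -> total []
At Kappa: gained ['A888C', 'K975L', 'G984C'] -> total ['A888C', 'G984C', 'K975L']

Answer: A888C,G984C,K975L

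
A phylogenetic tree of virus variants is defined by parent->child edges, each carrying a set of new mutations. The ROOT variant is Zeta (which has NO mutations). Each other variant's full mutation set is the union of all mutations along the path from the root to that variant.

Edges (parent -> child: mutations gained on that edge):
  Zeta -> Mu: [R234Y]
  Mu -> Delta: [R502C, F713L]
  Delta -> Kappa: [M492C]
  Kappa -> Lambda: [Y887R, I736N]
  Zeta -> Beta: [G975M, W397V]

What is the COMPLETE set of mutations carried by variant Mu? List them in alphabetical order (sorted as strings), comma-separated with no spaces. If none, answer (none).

At Zeta: gained [] -> total []
At Mu: gained ['R234Y'] -> total ['R234Y']

Answer: R234Y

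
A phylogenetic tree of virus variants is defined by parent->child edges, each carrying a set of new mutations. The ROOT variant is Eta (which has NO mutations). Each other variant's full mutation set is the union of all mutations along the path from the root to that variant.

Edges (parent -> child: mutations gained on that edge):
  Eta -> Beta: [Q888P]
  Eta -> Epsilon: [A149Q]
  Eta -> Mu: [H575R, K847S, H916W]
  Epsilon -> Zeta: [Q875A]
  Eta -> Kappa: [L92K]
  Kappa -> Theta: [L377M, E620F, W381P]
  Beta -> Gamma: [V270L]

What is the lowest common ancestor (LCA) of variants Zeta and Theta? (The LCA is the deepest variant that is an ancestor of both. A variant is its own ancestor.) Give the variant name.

Answer: Eta

Derivation:
Path from root to Zeta: Eta -> Epsilon -> Zeta
  ancestors of Zeta: {Eta, Epsilon, Zeta}
Path from root to Theta: Eta -> Kappa -> Theta
  ancestors of Theta: {Eta, Kappa, Theta}
Common ancestors: {Eta}
Walk up from Theta: Theta (not in ancestors of Zeta), Kappa (not in ancestors of Zeta), Eta (in ancestors of Zeta)
Deepest common ancestor (LCA) = Eta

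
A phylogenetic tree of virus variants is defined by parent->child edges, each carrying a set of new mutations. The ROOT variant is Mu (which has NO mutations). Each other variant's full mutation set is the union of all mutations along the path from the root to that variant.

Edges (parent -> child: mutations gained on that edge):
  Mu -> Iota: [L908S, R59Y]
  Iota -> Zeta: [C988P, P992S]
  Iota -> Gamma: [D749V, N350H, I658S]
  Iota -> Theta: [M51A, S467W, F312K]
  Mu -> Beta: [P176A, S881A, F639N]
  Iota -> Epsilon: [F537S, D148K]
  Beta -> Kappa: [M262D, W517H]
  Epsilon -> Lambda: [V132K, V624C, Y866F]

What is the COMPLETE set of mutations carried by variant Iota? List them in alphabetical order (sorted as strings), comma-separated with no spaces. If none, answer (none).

Answer: L908S,R59Y

Derivation:
At Mu: gained [] -> total []
At Iota: gained ['L908S', 'R59Y'] -> total ['L908S', 'R59Y']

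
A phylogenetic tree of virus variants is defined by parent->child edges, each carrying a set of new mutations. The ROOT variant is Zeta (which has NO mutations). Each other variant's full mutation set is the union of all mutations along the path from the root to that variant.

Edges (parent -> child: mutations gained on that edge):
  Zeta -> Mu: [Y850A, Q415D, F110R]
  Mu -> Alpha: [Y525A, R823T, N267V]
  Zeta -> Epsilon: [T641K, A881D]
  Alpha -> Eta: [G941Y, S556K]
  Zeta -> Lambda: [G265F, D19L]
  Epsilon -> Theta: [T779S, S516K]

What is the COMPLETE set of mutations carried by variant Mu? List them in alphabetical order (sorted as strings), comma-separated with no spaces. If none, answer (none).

Answer: F110R,Q415D,Y850A

Derivation:
At Zeta: gained [] -> total []
At Mu: gained ['Y850A', 'Q415D', 'F110R'] -> total ['F110R', 'Q415D', 'Y850A']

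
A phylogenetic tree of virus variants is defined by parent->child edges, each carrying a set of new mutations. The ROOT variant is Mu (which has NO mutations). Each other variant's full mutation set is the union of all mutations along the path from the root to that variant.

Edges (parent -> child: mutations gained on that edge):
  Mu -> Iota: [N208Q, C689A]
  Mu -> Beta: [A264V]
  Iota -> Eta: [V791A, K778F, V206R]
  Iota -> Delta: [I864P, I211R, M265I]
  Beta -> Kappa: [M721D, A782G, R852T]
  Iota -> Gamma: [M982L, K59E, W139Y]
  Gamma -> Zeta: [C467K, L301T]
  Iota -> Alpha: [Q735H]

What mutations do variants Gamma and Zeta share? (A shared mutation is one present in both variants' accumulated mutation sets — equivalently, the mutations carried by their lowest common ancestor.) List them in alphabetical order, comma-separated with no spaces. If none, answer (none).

Answer: C689A,K59E,M982L,N208Q,W139Y

Derivation:
Accumulating mutations along path to Gamma:
  At Mu: gained [] -> total []
  At Iota: gained ['N208Q', 'C689A'] -> total ['C689A', 'N208Q']
  At Gamma: gained ['M982L', 'K59E', 'W139Y'] -> total ['C689A', 'K59E', 'M982L', 'N208Q', 'W139Y']
Mutations(Gamma) = ['C689A', 'K59E', 'M982L', 'N208Q', 'W139Y']
Accumulating mutations along path to Zeta:
  At Mu: gained [] -> total []
  At Iota: gained ['N208Q', 'C689A'] -> total ['C689A', 'N208Q']
  At Gamma: gained ['M982L', 'K59E', 'W139Y'] -> total ['C689A', 'K59E', 'M982L', 'N208Q', 'W139Y']
  At Zeta: gained ['C467K', 'L301T'] -> total ['C467K', 'C689A', 'K59E', 'L301T', 'M982L', 'N208Q', 'W139Y']
Mutations(Zeta) = ['C467K', 'C689A', 'K59E', 'L301T', 'M982L', 'N208Q', 'W139Y']
Intersection: ['C689A', 'K59E', 'M982L', 'N208Q', 'W139Y'] ∩ ['C467K', 'C689A', 'K59E', 'L301T', 'M982L', 'N208Q', 'W139Y'] = ['C689A', 'K59E', 'M982L', 'N208Q', 'W139Y']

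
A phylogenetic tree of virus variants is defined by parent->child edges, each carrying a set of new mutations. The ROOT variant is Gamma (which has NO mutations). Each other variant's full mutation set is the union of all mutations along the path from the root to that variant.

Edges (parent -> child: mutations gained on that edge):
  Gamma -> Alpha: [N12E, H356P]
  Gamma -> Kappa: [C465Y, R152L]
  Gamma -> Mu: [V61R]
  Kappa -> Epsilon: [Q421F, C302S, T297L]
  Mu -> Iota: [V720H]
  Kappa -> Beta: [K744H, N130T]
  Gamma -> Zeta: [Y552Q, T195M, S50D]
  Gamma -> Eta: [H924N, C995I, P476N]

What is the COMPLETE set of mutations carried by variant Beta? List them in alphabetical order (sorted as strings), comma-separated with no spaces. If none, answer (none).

Answer: C465Y,K744H,N130T,R152L

Derivation:
At Gamma: gained [] -> total []
At Kappa: gained ['C465Y', 'R152L'] -> total ['C465Y', 'R152L']
At Beta: gained ['K744H', 'N130T'] -> total ['C465Y', 'K744H', 'N130T', 'R152L']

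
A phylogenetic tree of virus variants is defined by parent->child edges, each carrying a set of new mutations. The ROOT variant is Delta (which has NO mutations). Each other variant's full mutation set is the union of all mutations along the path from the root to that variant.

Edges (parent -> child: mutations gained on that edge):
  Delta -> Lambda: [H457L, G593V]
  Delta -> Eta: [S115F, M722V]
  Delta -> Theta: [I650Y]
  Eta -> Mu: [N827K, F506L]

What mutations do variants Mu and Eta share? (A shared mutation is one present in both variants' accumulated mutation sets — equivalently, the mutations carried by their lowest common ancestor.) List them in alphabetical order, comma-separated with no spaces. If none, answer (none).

Answer: M722V,S115F

Derivation:
Accumulating mutations along path to Mu:
  At Delta: gained [] -> total []
  At Eta: gained ['S115F', 'M722V'] -> total ['M722V', 'S115F']
  At Mu: gained ['N827K', 'F506L'] -> total ['F506L', 'M722V', 'N827K', 'S115F']
Mutations(Mu) = ['F506L', 'M722V', 'N827K', 'S115F']
Accumulating mutations along path to Eta:
  At Delta: gained [] -> total []
  At Eta: gained ['S115F', 'M722V'] -> total ['M722V', 'S115F']
Mutations(Eta) = ['M722V', 'S115F']
Intersection: ['F506L', 'M722V', 'N827K', 'S115F'] ∩ ['M722V', 'S115F'] = ['M722V', 'S115F']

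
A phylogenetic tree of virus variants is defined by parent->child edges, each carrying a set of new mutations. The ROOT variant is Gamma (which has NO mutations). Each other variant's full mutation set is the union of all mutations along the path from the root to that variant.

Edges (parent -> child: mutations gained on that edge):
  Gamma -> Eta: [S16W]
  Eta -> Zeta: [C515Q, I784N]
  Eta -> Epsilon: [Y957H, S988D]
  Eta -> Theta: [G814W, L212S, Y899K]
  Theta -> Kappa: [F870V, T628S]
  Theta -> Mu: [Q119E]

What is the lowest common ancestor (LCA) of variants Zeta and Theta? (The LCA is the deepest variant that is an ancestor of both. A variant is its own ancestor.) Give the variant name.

Answer: Eta

Derivation:
Path from root to Zeta: Gamma -> Eta -> Zeta
  ancestors of Zeta: {Gamma, Eta, Zeta}
Path from root to Theta: Gamma -> Eta -> Theta
  ancestors of Theta: {Gamma, Eta, Theta}
Common ancestors: {Gamma, Eta}
Walk up from Theta: Theta (not in ancestors of Zeta), Eta (in ancestors of Zeta), Gamma (in ancestors of Zeta)
Deepest common ancestor (LCA) = Eta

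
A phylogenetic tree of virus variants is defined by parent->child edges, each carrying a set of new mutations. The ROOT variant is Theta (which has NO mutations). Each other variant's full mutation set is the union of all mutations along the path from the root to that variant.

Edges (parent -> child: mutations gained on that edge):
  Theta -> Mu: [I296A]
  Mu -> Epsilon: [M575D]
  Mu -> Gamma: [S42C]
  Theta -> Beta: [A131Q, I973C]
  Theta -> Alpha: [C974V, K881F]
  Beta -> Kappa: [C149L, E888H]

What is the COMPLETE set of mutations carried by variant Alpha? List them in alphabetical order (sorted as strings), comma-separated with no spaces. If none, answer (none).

Answer: C974V,K881F

Derivation:
At Theta: gained [] -> total []
At Alpha: gained ['C974V', 'K881F'] -> total ['C974V', 'K881F']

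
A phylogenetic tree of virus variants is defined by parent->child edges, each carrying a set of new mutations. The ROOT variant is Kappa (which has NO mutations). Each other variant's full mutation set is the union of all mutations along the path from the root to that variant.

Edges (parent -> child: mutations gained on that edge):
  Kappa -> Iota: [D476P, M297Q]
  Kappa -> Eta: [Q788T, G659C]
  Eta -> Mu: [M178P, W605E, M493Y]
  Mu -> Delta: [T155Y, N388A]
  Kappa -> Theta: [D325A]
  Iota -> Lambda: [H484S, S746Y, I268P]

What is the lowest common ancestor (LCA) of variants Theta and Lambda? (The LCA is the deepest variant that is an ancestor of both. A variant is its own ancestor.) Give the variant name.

Answer: Kappa

Derivation:
Path from root to Theta: Kappa -> Theta
  ancestors of Theta: {Kappa, Theta}
Path from root to Lambda: Kappa -> Iota -> Lambda
  ancestors of Lambda: {Kappa, Iota, Lambda}
Common ancestors: {Kappa}
Walk up from Lambda: Lambda (not in ancestors of Theta), Iota (not in ancestors of Theta), Kappa (in ancestors of Theta)
Deepest common ancestor (LCA) = Kappa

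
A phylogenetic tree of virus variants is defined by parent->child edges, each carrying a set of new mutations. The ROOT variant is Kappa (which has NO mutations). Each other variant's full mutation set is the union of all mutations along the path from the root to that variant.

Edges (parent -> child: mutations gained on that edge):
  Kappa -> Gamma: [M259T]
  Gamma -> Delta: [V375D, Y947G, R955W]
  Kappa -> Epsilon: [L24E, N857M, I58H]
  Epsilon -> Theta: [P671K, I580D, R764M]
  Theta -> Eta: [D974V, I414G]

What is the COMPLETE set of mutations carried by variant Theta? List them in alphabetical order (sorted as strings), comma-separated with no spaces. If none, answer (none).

At Kappa: gained [] -> total []
At Epsilon: gained ['L24E', 'N857M', 'I58H'] -> total ['I58H', 'L24E', 'N857M']
At Theta: gained ['P671K', 'I580D', 'R764M'] -> total ['I580D', 'I58H', 'L24E', 'N857M', 'P671K', 'R764M']

Answer: I580D,I58H,L24E,N857M,P671K,R764M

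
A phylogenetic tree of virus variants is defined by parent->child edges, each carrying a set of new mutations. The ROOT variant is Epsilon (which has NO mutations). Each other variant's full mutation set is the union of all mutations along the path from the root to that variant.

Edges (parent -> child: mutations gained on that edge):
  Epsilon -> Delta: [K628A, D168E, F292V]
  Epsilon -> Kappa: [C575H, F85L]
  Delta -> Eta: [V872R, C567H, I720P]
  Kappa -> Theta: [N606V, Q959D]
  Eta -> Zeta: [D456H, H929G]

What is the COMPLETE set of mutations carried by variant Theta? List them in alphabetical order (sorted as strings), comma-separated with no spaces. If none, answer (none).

Answer: C575H,F85L,N606V,Q959D

Derivation:
At Epsilon: gained [] -> total []
At Kappa: gained ['C575H', 'F85L'] -> total ['C575H', 'F85L']
At Theta: gained ['N606V', 'Q959D'] -> total ['C575H', 'F85L', 'N606V', 'Q959D']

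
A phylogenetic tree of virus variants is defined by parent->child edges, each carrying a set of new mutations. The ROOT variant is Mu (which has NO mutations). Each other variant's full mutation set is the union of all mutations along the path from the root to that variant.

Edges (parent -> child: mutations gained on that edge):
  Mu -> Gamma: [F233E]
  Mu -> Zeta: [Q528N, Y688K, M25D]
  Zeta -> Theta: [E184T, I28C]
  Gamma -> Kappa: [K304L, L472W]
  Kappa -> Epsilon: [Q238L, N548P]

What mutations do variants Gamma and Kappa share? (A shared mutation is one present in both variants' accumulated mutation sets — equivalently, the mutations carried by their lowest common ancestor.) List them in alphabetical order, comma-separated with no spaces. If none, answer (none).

Answer: F233E

Derivation:
Accumulating mutations along path to Gamma:
  At Mu: gained [] -> total []
  At Gamma: gained ['F233E'] -> total ['F233E']
Mutations(Gamma) = ['F233E']
Accumulating mutations along path to Kappa:
  At Mu: gained [] -> total []
  At Gamma: gained ['F233E'] -> total ['F233E']
  At Kappa: gained ['K304L', 'L472W'] -> total ['F233E', 'K304L', 'L472W']
Mutations(Kappa) = ['F233E', 'K304L', 'L472W']
Intersection: ['F233E'] ∩ ['F233E', 'K304L', 'L472W'] = ['F233E']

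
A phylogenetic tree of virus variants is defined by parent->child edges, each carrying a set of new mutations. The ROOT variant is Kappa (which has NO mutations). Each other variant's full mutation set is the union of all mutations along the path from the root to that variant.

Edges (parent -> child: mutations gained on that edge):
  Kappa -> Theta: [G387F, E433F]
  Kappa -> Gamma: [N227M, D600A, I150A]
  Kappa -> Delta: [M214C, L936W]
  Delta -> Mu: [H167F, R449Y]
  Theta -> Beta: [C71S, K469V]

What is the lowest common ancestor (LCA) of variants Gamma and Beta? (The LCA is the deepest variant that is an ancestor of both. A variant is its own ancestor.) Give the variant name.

Answer: Kappa

Derivation:
Path from root to Gamma: Kappa -> Gamma
  ancestors of Gamma: {Kappa, Gamma}
Path from root to Beta: Kappa -> Theta -> Beta
  ancestors of Beta: {Kappa, Theta, Beta}
Common ancestors: {Kappa}
Walk up from Beta: Beta (not in ancestors of Gamma), Theta (not in ancestors of Gamma), Kappa (in ancestors of Gamma)
Deepest common ancestor (LCA) = Kappa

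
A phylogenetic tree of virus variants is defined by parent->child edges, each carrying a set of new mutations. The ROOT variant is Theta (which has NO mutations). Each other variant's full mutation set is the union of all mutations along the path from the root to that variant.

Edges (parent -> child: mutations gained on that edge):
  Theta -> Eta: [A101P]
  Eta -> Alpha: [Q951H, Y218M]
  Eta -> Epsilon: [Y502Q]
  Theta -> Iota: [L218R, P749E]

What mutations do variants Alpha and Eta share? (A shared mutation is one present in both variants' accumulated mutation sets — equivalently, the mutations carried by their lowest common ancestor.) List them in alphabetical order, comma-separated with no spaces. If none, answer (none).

Answer: A101P

Derivation:
Accumulating mutations along path to Alpha:
  At Theta: gained [] -> total []
  At Eta: gained ['A101P'] -> total ['A101P']
  At Alpha: gained ['Q951H', 'Y218M'] -> total ['A101P', 'Q951H', 'Y218M']
Mutations(Alpha) = ['A101P', 'Q951H', 'Y218M']
Accumulating mutations along path to Eta:
  At Theta: gained [] -> total []
  At Eta: gained ['A101P'] -> total ['A101P']
Mutations(Eta) = ['A101P']
Intersection: ['A101P', 'Q951H', 'Y218M'] ∩ ['A101P'] = ['A101P']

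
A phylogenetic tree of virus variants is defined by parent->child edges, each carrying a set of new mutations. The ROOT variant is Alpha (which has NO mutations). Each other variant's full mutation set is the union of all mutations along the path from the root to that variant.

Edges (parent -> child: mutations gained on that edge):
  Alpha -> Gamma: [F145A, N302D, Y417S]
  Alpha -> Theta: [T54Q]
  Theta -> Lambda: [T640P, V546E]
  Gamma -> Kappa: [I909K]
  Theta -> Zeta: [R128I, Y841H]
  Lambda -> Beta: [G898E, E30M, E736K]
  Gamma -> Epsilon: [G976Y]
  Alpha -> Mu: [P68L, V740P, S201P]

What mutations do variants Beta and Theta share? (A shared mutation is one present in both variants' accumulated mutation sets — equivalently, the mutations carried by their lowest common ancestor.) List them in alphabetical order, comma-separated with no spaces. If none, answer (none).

Accumulating mutations along path to Beta:
  At Alpha: gained [] -> total []
  At Theta: gained ['T54Q'] -> total ['T54Q']
  At Lambda: gained ['T640P', 'V546E'] -> total ['T54Q', 'T640P', 'V546E']
  At Beta: gained ['G898E', 'E30M', 'E736K'] -> total ['E30M', 'E736K', 'G898E', 'T54Q', 'T640P', 'V546E']
Mutations(Beta) = ['E30M', 'E736K', 'G898E', 'T54Q', 'T640P', 'V546E']
Accumulating mutations along path to Theta:
  At Alpha: gained [] -> total []
  At Theta: gained ['T54Q'] -> total ['T54Q']
Mutations(Theta) = ['T54Q']
Intersection: ['E30M', 'E736K', 'G898E', 'T54Q', 'T640P', 'V546E'] ∩ ['T54Q'] = ['T54Q']

Answer: T54Q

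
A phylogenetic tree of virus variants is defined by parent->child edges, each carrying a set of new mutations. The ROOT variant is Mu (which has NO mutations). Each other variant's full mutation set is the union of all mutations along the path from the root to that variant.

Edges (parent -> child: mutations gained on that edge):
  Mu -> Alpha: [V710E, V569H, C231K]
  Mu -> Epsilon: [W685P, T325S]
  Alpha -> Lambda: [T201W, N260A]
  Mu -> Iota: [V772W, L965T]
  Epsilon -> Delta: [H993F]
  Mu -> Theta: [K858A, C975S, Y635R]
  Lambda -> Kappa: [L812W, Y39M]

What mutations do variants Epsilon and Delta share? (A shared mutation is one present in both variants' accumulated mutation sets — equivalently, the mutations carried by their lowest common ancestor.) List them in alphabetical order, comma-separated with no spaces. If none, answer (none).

Answer: T325S,W685P

Derivation:
Accumulating mutations along path to Epsilon:
  At Mu: gained [] -> total []
  At Epsilon: gained ['W685P', 'T325S'] -> total ['T325S', 'W685P']
Mutations(Epsilon) = ['T325S', 'W685P']
Accumulating mutations along path to Delta:
  At Mu: gained [] -> total []
  At Epsilon: gained ['W685P', 'T325S'] -> total ['T325S', 'W685P']
  At Delta: gained ['H993F'] -> total ['H993F', 'T325S', 'W685P']
Mutations(Delta) = ['H993F', 'T325S', 'W685P']
Intersection: ['T325S', 'W685P'] ∩ ['H993F', 'T325S', 'W685P'] = ['T325S', 'W685P']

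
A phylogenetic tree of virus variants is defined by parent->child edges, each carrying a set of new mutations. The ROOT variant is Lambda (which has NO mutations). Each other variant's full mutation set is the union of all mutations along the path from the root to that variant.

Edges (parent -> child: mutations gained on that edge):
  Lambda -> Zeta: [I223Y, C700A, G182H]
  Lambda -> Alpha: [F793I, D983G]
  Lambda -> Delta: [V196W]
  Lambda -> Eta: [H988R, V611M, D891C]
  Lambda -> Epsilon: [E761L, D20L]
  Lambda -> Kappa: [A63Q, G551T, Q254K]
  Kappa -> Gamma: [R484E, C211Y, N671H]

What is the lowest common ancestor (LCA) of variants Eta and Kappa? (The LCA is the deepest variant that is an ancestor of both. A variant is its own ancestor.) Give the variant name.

Answer: Lambda

Derivation:
Path from root to Eta: Lambda -> Eta
  ancestors of Eta: {Lambda, Eta}
Path from root to Kappa: Lambda -> Kappa
  ancestors of Kappa: {Lambda, Kappa}
Common ancestors: {Lambda}
Walk up from Kappa: Kappa (not in ancestors of Eta), Lambda (in ancestors of Eta)
Deepest common ancestor (LCA) = Lambda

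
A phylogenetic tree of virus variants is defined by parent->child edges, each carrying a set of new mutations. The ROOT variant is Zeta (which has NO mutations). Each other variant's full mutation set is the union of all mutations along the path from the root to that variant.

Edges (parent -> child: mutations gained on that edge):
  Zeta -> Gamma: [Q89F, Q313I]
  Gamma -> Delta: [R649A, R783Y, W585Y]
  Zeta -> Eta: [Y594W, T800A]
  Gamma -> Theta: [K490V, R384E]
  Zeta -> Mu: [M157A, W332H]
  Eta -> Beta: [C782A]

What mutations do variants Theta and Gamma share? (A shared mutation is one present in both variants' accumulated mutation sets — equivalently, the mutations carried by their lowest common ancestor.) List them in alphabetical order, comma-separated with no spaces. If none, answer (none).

Answer: Q313I,Q89F

Derivation:
Accumulating mutations along path to Theta:
  At Zeta: gained [] -> total []
  At Gamma: gained ['Q89F', 'Q313I'] -> total ['Q313I', 'Q89F']
  At Theta: gained ['K490V', 'R384E'] -> total ['K490V', 'Q313I', 'Q89F', 'R384E']
Mutations(Theta) = ['K490V', 'Q313I', 'Q89F', 'R384E']
Accumulating mutations along path to Gamma:
  At Zeta: gained [] -> total []
  At Gamma: gained ['Q89F', 'Q313I'] -> total ['Q313I', 'Q89F']
Mutations(Gamma) = ['Q313I', 'Q89F']
Intersection: ['K490V', 'Q313I', 'Q89F', 'R384E'] ∩ ['Q313I', 'Q89F'] = ['Q313I', 'Q89F']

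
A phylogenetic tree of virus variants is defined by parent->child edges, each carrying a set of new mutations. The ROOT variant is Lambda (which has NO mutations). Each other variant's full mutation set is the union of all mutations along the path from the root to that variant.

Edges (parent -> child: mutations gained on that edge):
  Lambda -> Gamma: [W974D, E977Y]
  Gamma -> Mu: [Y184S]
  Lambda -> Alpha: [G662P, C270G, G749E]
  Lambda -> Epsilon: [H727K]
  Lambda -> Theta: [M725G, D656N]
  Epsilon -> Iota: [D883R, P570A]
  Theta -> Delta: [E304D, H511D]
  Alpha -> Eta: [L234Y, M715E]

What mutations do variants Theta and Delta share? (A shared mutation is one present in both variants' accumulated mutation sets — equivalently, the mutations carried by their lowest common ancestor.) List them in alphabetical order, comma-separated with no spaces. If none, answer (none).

Accumulating mutations along path to Theta:
  At Lambda: gained [] -> total []
  At Theta: gained ['M725G', 'D656N'] -> total ['D656N', 'M725G']
Mutations(Theta) = ['D656N', 'M725G']
Accumulating mutations along path to Delta:
  At Lambda: gained [] -> total []
  At Theta: gained ['M725G', 'D656N'] -> total ['D656N', 'M725G']
  At Delta: gained ['E304D', 'H511D'] -> total ['D656N', 'E304D', 'H511D', 'M725G']
Mutations(Delta) = ['D656N', 'E304D', 'H511D', 'M725G']
Intersection: ['D656N', 'M725G'] ∩ ['D656N', 'E304D', 'H511D', 'M725G'] = ['D656N', 'M725G']

Answer: D656N,M725G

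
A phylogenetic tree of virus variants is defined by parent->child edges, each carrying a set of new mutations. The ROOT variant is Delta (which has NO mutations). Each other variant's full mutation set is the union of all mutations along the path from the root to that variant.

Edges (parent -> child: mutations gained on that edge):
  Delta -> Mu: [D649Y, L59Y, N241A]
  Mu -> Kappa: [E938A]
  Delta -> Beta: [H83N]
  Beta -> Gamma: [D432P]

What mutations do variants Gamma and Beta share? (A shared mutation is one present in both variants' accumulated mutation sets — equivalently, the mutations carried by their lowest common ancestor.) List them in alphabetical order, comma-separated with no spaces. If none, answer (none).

Answer: H83N

Derivation:
Accumulating mutations along path to Gamma:
  At Delta: gained [] -> total []
  At Beta: gained ['H83N'] -> total ['H83N']
  At Gamma: gained ['D432P'] -> total ['D432P', 'H83N']
Mutations(Gamma) = ['D432P', 'H83N']
Accumulating mutations along path to Beta:
  At Delta: gained [] -> total []
  At Beta: gained ['H83N'] -> total ['H83N']
Mutations(Beta) = ['H83N']
Intersection: ['D432P', 'H83N'] ∩ ['H83N'] = ['H83N']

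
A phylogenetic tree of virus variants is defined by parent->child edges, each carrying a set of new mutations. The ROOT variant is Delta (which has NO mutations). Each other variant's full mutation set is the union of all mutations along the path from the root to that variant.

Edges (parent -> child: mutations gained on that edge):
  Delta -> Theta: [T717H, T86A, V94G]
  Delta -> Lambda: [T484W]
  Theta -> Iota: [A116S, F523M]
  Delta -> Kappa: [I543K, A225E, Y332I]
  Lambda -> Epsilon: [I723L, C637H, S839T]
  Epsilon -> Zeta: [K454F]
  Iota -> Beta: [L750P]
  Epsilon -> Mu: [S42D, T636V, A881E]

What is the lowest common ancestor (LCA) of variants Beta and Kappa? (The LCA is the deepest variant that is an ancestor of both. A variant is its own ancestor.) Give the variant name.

Answer: Delta

Derivation:
Path from root to Beta: Delta -> Theta -> Iota -> Beta
  ancestors of Beta: {Delta, Theta, Iota, Beta}
Path from root to Kappa: Delta -> Kappa
  ancestors of Kappa: {Delta, Kappa}
Common ancestors: {Delta}
Walk up from Kappa: Kappa (not in ancestors of Beta), Delta (in ancestors of Beta)
Deepest common ancestor (LCA) = Delta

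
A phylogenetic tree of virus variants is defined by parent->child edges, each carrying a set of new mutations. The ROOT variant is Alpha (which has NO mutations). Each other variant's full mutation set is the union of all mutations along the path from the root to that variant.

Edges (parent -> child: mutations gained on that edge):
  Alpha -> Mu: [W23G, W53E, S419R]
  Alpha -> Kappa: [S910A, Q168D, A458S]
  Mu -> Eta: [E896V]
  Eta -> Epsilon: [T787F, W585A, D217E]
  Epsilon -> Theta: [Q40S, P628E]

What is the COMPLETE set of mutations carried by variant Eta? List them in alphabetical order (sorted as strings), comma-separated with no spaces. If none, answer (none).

Answer: E896V,S419R,W23G,W53E

Derivation:
At Alpha: gained [] -> total []
At Mu: gained ['W23G', 'W53E', 'S419R'] -> total ['S419R', 'W23G', 'W53E']
At Eta: gained ['E896V'] -> total ['E896V', 'S419R', 'W23G', 'W53E']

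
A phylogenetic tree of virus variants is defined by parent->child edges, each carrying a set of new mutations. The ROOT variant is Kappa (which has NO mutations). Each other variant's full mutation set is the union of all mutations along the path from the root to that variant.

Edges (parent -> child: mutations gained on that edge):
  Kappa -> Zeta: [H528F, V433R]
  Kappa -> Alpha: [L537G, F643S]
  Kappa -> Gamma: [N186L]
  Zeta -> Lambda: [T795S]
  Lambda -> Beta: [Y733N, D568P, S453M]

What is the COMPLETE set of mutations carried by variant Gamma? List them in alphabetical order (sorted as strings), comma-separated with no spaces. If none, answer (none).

Answer: N186L

Derivation:
At Kappa: gained [] -> total []
At Gamma: gained ['N186L'] -> total ['N186L']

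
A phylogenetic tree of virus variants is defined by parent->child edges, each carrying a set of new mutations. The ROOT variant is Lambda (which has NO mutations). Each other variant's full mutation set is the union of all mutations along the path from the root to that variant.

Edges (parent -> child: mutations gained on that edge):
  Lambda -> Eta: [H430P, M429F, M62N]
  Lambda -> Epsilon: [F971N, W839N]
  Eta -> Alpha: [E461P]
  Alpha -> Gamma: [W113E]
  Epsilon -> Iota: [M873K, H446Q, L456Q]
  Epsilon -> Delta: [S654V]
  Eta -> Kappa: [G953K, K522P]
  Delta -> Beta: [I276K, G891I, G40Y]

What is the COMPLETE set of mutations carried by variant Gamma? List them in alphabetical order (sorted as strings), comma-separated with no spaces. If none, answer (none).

Answer: E461P,H430P,M429F,M62N,W113E

Derivation:
At Lambda: gained [] -> total []
At Eta: gained ['H430P', 'M429F', 'M62N'] -> total ['H430P', 'M429F', 'M62N']
At Alpha: gained ['E461P'] -> total ['E461P', 'H430P', 'M429F', 'M62N']
At Gamma: gained ['W113E'] -> total ['E461P', 'H430P', 'M429F', 'M62N', 'W113E']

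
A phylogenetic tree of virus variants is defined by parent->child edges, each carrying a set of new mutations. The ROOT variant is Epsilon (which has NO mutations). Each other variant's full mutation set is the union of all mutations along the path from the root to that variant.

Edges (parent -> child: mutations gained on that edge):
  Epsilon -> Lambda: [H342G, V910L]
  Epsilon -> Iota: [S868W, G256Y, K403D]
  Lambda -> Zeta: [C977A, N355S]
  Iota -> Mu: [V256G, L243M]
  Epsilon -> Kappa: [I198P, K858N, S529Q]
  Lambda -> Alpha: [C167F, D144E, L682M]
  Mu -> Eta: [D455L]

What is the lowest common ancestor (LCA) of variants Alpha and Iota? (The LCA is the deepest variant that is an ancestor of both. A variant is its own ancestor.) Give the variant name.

Path from root to Alpha: Epsilon -> Lambda -> Alpha
  ancestors of Alpha: {Epsilon, Lambda, Alpha}
Path from root to Iota: Epsilon -> Iota
  ancestors of Iota: {Epsilon, Iota}
Common ancestors: {Epsilon}
Walk up from Iota: Iota (not in ancestors of Alpha), Epsilon (in ancestors of Alpha)
Deepest common ancestor (LCA) = Epsilon

Answer: Epsilon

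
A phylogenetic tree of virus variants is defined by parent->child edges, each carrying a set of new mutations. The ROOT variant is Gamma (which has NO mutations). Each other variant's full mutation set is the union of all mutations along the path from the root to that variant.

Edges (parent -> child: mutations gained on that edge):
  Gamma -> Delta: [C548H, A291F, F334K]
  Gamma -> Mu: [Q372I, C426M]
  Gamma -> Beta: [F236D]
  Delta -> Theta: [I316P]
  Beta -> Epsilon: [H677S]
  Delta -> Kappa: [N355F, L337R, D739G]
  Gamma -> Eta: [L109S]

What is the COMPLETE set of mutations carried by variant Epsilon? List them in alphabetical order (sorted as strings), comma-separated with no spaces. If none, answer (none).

At Gamma: gained [] -> total []
At Beta: gained ['F236D'] -> total ['F236D']
At Epsilon: gained ['H677S'] -> total ['F236D', 'H677S']

Answer: F236D,H677S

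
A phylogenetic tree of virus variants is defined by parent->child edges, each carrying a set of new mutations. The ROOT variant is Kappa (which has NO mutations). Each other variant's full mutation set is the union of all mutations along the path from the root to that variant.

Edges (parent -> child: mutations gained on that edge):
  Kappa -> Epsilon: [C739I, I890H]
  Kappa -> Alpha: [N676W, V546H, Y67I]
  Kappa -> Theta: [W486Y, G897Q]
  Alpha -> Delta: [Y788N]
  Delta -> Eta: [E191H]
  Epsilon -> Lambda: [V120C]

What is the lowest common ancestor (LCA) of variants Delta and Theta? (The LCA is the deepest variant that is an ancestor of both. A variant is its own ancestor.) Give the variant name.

Answer: Kappa

Derivation:
Path from root to Delta: Kappa -> Alpha -> Delta
  ancestors of Delta: {Kappa, Alpha, Delta}
Path from root to Theta: Kappa -> Theta
  ancestors of Theta: {Kappa, Theta}
Common ancestors: {Kappa}
Walk up from Theta: Theta (not in ancestors of Delta), Kappa (in ancestors of Delta)
Deepest common ancestor (LCA) = Kappa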